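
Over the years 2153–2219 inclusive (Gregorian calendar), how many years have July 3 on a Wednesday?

Track July 3's weekday year by year (advancing +1, or +2 across a Feb 29):
  2153: Tue  2154: Wed (+1) ✓  2155: Thu (+1)  2156: Sat (+2)  2157: Sun (+1)
  2158: Mon (+1)  2159: Tue (+1)  2160: Thu (+2)  2161: Fri (+1)  2162: Sat (+1)
  2163: Sun (+1)  2164: Tue (+2)  2165: Wed (+1) ✓  2166: Thu (+1)  … (39 more years) …
  2206: Thu (+1)  2207: Fri (+1)  2208: Sun (+2)  2209: Mon (+1)  2210: Tue (+1)
  2211: Wed (+1) ✓  2212: Fri (+2)  2213: Sat (+1)  2214: Sun (+1)  2215: Mon (+1)
  2216: Wed (+2) ✓  2217: Thu (+1)  2218: Fri (+1)  2219: Sat (+1)
Wednesday years: 2154, 2165, 2171, 2176, 2182, 2193, 2199, 2205, 2211, 2216 — 10 in total.

10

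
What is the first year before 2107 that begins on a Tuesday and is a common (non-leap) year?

2097

Jan 1 advances by 2 weekdays after a leap year and by 1 after a common year.
2107: Jan 1 is Saturday.
2106: Friday
2105: Thursday
2104: Tuesday (leap)
2103: Monday
2102: Sunday
2101: Saturday
2100: Friday
2099: Thursday
2098: Wednesday
2097: Tuesday
2097 begins on a Tuesday and is a common year.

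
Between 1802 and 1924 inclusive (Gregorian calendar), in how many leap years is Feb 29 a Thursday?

Leap years in 1802–1924: 30 of them.
Feb 29 weekday advances by 5 (mod 7) from one leap year to the next four years later (or differs when a century non-leap intervenes).
Leap-day weekdays: 1804:Wed 1808:Mon 1812:Sat 1816:Thu✓ 1820:Tue 1824:Sun 1828:Fri 1832:Wed 1836:Mon 1840:Sat 1844:Thu✓ 1848:Tue 1852:Sun …(4 more)… 1872:Thu✓ 1876:Tue 1880:Sun 1884:Fri 1888:Wed 1892:Mon 1896:Sat 1904:Mon 1908:Sat 1912:Thu✓ 1916:Tue 1920:Sun 1924:Fri
Thursday: 1816, 1844, 1872, 1912 → 4.

4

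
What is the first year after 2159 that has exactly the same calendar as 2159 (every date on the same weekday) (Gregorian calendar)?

2170

Two years share a calendar iff Jan 1 falls on the same weekday and both are leap or both are common. 2159: Jan 1 is Monday, common year.
2160: Jan 1 Tuesday, leap
2161: Jan 1 Thursday, common
2162: Jan 1 Friday, common
2163: Jan 1 Saturday, common
2164: Jan 1 Sunday, leap
2165: Jan 1 Tuesday, common
2166: Jan 1 Wednesday, common
2167: Jan 1 Thursday, common
2168: Jan 1 Friday, leap
2169: Jan 1 Sunday, common
2170: Jan 1 Monday, common
2170 matches on both conditions.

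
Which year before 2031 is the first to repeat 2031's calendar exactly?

Two years share a calendar iff Jan 1 falls on the same weekday and both are leap or both are common. 2031: Jan 1 is Wednesday, common year.
2030: Jan 1 Tuesday, common
2029: Jan 1 Monday, common
2028: Jan 1 Saturday, leap
2027: Jan 1 Friday, common
2026: Jan 1 Thursday, common
2025: Jan 1 Wednesday, common
2025 matches on both conditions.

2025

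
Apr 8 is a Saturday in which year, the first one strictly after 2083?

From one year to the next, a fixed date's weekday advances by 1, or by 2 when a Feb 29 lies between the two dates.
2083: April 8 is Thursday.
2084: Saturday (+2)
Apr 8 falls on a Saturday in 2084.

2084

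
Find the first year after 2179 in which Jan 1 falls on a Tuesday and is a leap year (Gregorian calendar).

Jan 1 advances by 2 weekdays after a leap year and by 1 after a common year.
2179: Jan 1 is Friday.
2180: Saturday (leap)
2181: Monday
2182: Tuesday
2183: Wednesday
2184: Thursday (leap)
2185: Saturday
2186: Sunday
2187: Monday
2188: Tuesday (leap)
2188 begins on a Tuesday and is a leap year.

2188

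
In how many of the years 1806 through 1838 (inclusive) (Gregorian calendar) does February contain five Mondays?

February has 28 days (29 in leap years); it has five Mondays when Monday falls among the first (month-length − 28) days — i.e. when February 1 is Monday in a leap year (never in a common year).
February 1 by year: 1806:Sat 1807:Sun 1808:Mon✓ 1809:Wed 1810:Thu 1811:Fri 1812:Sat 1813:Mon 1814:Tue 1815:Wed 1816:Thu 1817:Sat 1818:Sun 1819:Mon 1820:Tue …(3 more)… 1824:Sun 1825:Tue 1826:Wed 1827:Thu 1828:Fri 1829:Sun 1830:Mon 1831:Tue 1832:Wed 1833:Fri 1834:Sat 1835:Sun 1836:Mon✓ 1837:Wed 1838:Thu
Years with five Mondays: 1808, 1836 → 2.

2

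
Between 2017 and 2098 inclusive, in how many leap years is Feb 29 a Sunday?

3

Leap years in 2017–2098: 20 of them.
Feb 29 weekday advances by 5 (mod 7) from one leap year to the next four years later (or differs when a century non-leap intervenes).
Leap-day weekdays: 2020:Sat 2024:Thu 2028:Tue 2032:Sun✓ 2036:Fri 2040:Wed 2044:Mon 2048:Sat 2052:Thu 2056:Tue 2060:Sun✓ 2064:Fri 2068:Wed 2072:Mon 2076:Sat 2080:Thu 2084:Tue 2088:Sun✓ 2092:Fri 2096:Wed
Sunday: 2032, 2060, 2088 → 3.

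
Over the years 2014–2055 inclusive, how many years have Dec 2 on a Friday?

6

Track Dec 2's weekday year by year (advancing +1, or +2 across a Feb 29):
  2014: Tue  2015: Wed (+1)  2016: Fri (+2) ✓  2017: Sat (+1)  2018: Sun (+1)
  2019: Mon (+1)  2020: Wed (+2)  2021: Thu (+1)  2022: Fri (+1) ✓  2023: Sat (+1)
  2024: Mon (+2)  2025: Tue (+1)  2026: Wed (+1)  2027: Thu (+1)  … (14 more years) …
  2042: Tue (+1)  2043: Wed (+1)  2044: Fri (+2) ✓  2045: Sat (+1)  2046: Sun (+1)
  2047: Mon (+1)  2048: Wed (+2)  2049: Thu (+1)  2050: Fri (+1) ✓  2051: Sat (+1)
  2052: Mon (+2)  2053: Tue (+1)  2054: Wed (+1)  2055: Thu (+1)
Friday years: 2016, 2022, 2033, 2039, 2044, 2050 — 6 in total.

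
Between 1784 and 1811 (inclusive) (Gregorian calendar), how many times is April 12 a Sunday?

Track April 12's weekday year by year (advancing +1, or +2 across a Feb 29):
  1784: Mon  1785: Tue (+1)  1786: Wed (+1)  1787: Thu (+1)  1788: Sat (+2)
  1789: Sun (+1) ✓  1790: Mon (+1)  1791: Tue (+1)  1792: Thu (+2)  1793: Fri (+1)
  1794: Sat (+1)  1795: Sun (+1) ✓  1796: Tue (+2)  1797: Wed (+1)  1798: Thu (+1)
  1799: Fri (+1)  1800: Sat (+1)  1801: Sun (+1) ✓  1802: Mon (+1)  1803: Tue (+1)
  1804: Thu (+2)  1805: Fri (+1)  1806: Sat (+1)  1807: Sun (+1) ✓  1808: Tue (+2)
  1809: Wed (+1)  1810: Thu (+1)  1811: Fri (+1)
Sunday years: 1789, 1795, 1801, 1807 — 4 in total.

4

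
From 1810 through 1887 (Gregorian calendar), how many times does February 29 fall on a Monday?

Leap years in 1810–1887: 19 of them.
Feb 29 weekday advances by 5 (mod 7) from one leap year to the next four years later (or differs when a century non-leap intervenes).
Leap-day weekdays: 1812:Sat 1816:Thu 1820:Tue 1824:Sun 1828:Fri 1832:Wed 1836:Mon✓ 1840:Sat 1844:Thu 1848:Tue 1852:Sun 1856:Fri 1860:Wed 1864:Mon✓ 1868:Sat 1872:Thu 1876:Tue 1880:Sun 1884:Fri
Monday: 1836, 1864 → 2.

2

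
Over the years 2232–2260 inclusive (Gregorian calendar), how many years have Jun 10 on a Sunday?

5

Track Jun 10's weekday year by year (advancing +1, or +2 across a Feb 29):
  2232: Sun ✓  2233: Mon (+1)  2234: Tue (+1)  2235: Wed (+1)  2236: Fri (+2)
  2237: Sat (+1)  2238: Sun (+1) ✓  2239: Mon (+1)  2240: Wed (+2)  2241: Thu (+1)
  2242: Fri (+1)  2243: Sat (+1)  2244: Mon (+2)  2245: Tue (+1)  2246: Wed (+1)
  2247: Thu (+1)  2248: Sat (+2)  2249: Sun (+1) ✓  2250: Mon (+1)  2251: Tue (+1)
  2252: Thu (+2)  2253: Fri (+1)  2254: Sat (+1)  2255: Sun (+1) ✓  2256: Tue (+2)
  2257: Wed (+1)  2258: Thu (+1)  2259: Fri (+1)  2260: Sun (+2) ✓
Sunday years: 2232, 2238, 2249, 2255, 2260 — 5 in total.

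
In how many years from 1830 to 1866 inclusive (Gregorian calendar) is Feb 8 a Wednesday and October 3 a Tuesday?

Check each year's weekday for Feb 8 and October 3:
  1830: Mon/Sun  1831: Tue/Mon  1832: Wed/Wed  1833: Fri/Thu  1834: Sat/Fri  1835: Sun/Sat  1836: Mon/Mon  1837: Wed/Tue ✓  1838: Thu/Wed  1839: Fri/Thu  1840: Sat/Sat  1841: Mon/Sun  1842: Tue/Mon  1843: Wed/Tue ✓  …(9 more)…  1853: Tue/Mon  1854: Wed/Tue ✓  1855: Thu/Wed  1856: Fri/Fri  1857: Sun/Sat  1858: Mon/Sun  1859: Tue/Mon  1860: Wed/Wed  1861: Fri/Thu  1862: Sat/Fri  1863: Sun/Sat  1864: Mon/Mon  1865: Wed/Tue ✓  1866: Thu/Wed
Both conditions hold in: 1837, 1843, 1854, 1865 — 4.

4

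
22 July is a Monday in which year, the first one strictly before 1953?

From one year to the next, a fixed date's weekday advances by 1, or by 2 when a Feb 29 lies between the two dates.
1953: July 22 is Wednesday.
1952: Tuesday (−1)
1951: Sunday (−2)
1950: Saturday (−1)
1949: Friday (−1)
1948: Thursday (−1)
1947: Tuesday (−2)
1946: Monday (−1)
22 July falls on a Monday in 1946.

1946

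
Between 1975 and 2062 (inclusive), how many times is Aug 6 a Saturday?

Track Aug 6's weekday year by year (advancing +1, or +2 across a Feb 29):
  1975: Wed  1976: Fri (+2)  1977: Sat (+1) ✓  1978: Sun (+1)  1979: Mon (+1)
  1980: Wed (+2)  1981: Thu (+1)  1982: Fri (+1)  1983: Sat (+1) ✓  1984: Mon (+2)
  1985: Tue (+1)  1986: Wed (+1)  1987: Thu (+1)  1988: Sat (+2) ✓  … (60 more years) …
  2049: Fri (+1)  2050: Sat (+1) ✓  2051: Sun (+1)  2052: Tue (+2)  2053: Wed (+1)
  2054: Thu (+1)  2055: Fri (+1)  2056: Sun (+2)  2057: Mon (+1)  2058: Tue (+1)
  2059: Wed (+1)  2060: Fri (+2)  2061: Sat (+1) ✓  2062: Sun (+1)
Saturday years: 1977, 1983, 1988, 1994, 2005, 2011, 2016, 2022, 2033, 2039, 2044, 2050, 2061 — 13 in total.

13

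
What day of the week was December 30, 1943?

Thursday

January 1, 1943 is a Friday.
December 30 is day 364 of the year, i.e. 363 days after Jan 1.
363 mod 7 = 6, so advance 6 weekdays from Friday: Thursday.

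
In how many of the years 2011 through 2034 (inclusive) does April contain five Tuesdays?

7

April has 30 days; it has five Tuesdays when Tuesday falls among the first (month-length − 28) days — i.e. when April 1 is one of Tuesday/Monday.
April 1 by year: 2011:Fri 2012:Sun 2013:Mon✓ 2014:Tue✓ 2015:Wed 2016:Fri 2017:Sat 2018:Sun 2019:Mon✓ 2020:Wed 2021:Thu 2022:Fri 2023:Sat 2024:Mon✓ 2025:Tue✓ 2026:Wed 2027:Thu 2028:Sat 2029:Sun 2030:Mon✓ 2031:Tue✓ 2032:Thu 2033:Fri 2034:Sat
Years with five Tuesdays: 2013, 2014, 2019, 2024, 2025, 2030, 2031 → 7.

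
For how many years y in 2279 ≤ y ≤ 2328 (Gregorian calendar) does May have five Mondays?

22

May has 31 days; it has five Mondays when Monday falls among the first (month-length − 28) days — i.e. when May 1 is one of Monday/Sunday/Saturday.
May 1 by year: 2279:Thu 2280:Sat✓ 2281:Sun✓ 2282:Mon✓ 2283:Tue 2284:Thu 2285:Fri 2286:Sat✓ 2287:Sun✓ 2288:Tue 2289:Wed 2290:Thu 2291:Fri 2292:Sun✓ 2293:Mon✓ …(20 more)… 2314:Fri 2315:Sat✓ 2316:Mon✓ 2317:Tue 2318:Wed 2319:Thu 2320:Sat✓ 2321:Sun✓ 2322:Mon✓ 2323:Tue 2324:Thu 2325:Fri 2326:Sat✓ 2327:Sun✓ 2328:Tue
Years with five Mondays: 2280, 2281, 2282, 2286, 2287, 2292, 2293, 2297, 2298, 2299, 2304, 2305, 2309, 2310, 2311, 2315, 2316, 2320, 2321, 2322, 2326, 2327 → 22.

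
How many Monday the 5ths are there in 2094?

2

Check the 5th of each month of 2094: Jan 5: Tue, Feb 5: Fri, Mar 5: Fri, Apr 5: Mon, May 5: Wed, Jun 5: Sat, Jul 5: Mon, Aug 5: Thu, Sep 5: Sun, Oct 5: Tue, Nov 5: Fri, Dec 5: Sun.
Monday occurs in April, July — 2 months.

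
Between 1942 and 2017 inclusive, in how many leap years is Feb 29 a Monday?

Leap years in 1942–2017: 19 of them.
Feb 29 weekday advances by 5 (mod 7) from one leap year to the next four years later (or differs when a century non-leap intervenes).
Leap-day weekdays: 1944:Tue 1948:Sun 1952:Fri 1956:Wed 1960:Mon✓ 1964:Sat 1968:Thu 1972:Tue 1976:Sun 1980:Fri 1984:Wed 1988:Mon✓ 1992:Sat 1996:Thu 2000:Tue 2004:Sun 2008:Fri 2012:Wed 2016:Mon✓
Monday: 1960, 1988, 2016 → 3.

3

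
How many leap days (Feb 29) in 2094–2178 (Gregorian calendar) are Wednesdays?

4

Leap years in 2094–2178: 20 of them.
Feb 29 weekday advances by 5 (mod 7) from one leap year to the next four years later (or differs when a century non-leap intervenes).
Leap-day weekdays: 2096:Wed✓ 2104:Fri 2108:Wed✓ 2112:Mon 2116:Sat 2120:Thu 2124:Tue 2128:Sun 2132:Fri 2136:Wed✓ 2140:Mon 2144:Sat 2148:Thu 2152:Tue 2156:Sun 2160:Fri 2164:Wed✓ 2168:Mon 2172:Sat 2176:Thu
Wednesday: 2096, 2108, 2136, 2164 → 4.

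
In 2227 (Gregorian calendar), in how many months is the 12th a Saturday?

Check the 12th of each month of 2227: Jan 12: Fri, Feb 12: Mon, Mar 12: Mon, Apr 12: Thu, May 12: Sat, Jun 12: Tue, Jul 12: Thu, Aug 12: Sun, Sep 12: Wed, Oct 12: Fri, Nov 12: Mon, Dec 12: Wed.
Saturday occurs in May — 1 month.

1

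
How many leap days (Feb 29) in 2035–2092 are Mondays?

Leap years in 2035–2092: 15 of them.
Feb 29 weekday advances by 5 (mod 7) from one leap year to the next four years later (or differs when a century non-leap intervenes).
Leap-day weekdays: 2036:Fri 2040:Wed 2044:Mon✓ 2048:Sat 2052:Thu 2056:Tue 2060:Sun 2064:Fri 2068:Wed 2072:Mon✓ 2076:Sat 2080:Thu 2084:Tue 2088:Sun 2092:Fri
Monday: 2044, 2072 → 2.

2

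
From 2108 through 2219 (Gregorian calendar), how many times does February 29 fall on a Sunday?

Leap years in 2108–2219: 27 of them.
Feb 29 weekday advances by 5 (mod 7) from one leap year to the next four years later (or differs when a century non-leap intervenes).
Leap-day weekdays: 2108:Wed 2112:Mon 2116:Sat 2120:Thu 2124:Tue 2128:Sun✓ 2132:Fri 2136:Wed 2140:Mon 2144:Sat 2148:Thu 2152:Tue 2156:Sun✓ 2160:Fri 2164:Wed 2168:Mon 2172:Sat 2176:Thu 2180:Tue 2184:Sun✓ 2188:Fri 2192:Wed 2196:Mon 2204:Wed 2208:Mon 2212:Sat 2216:Thu
Sunday: 2128, 2156, 2184 → 3.

3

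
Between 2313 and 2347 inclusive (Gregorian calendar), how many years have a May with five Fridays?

May has 31 days; it has five Fridays when Friday falls among the first (month-length − 28) days — i.e. when May 1 is one of Friday/Thursday/Wednesday.
May 1 by year: 2313:Thu✓ 2314:Fri✓ 2315:Sat 2316:Mon 2317:Tue 2318:Wed✓ 2319:Thu✓ 2320:Sat 2321:Sun 2322:Mon 2323:Tue 2324:Thu✓ 2325:Fri✓ 2326:Sat 2327:Sun …(5 more)… 2333:Mon 2334:Tue 2335:Wed✓ 2336:Fri✓ 2337:Sat 2338:Sun 2339:Mon 2340:Wed✓ 2341:Thu✓ 2342:Fri✓ 2343:Sat 2344:Mon 2345:Tue 2346:Wed✓ 2347:Thu✓
Years with five Fridays: 2313, 2314, 2318, 2319, 2324, 2325, 2329, 2330, 2331, 2335, 2336, 2340, 2341, 2342, 2346, 2347 → 16.

16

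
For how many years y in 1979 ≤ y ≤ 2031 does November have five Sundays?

16

November has 30 days; it has five Sundays when Sunday falls among the first (month-length − 28) days — i.e. when November 1 is one of Sunday/Saturday.
November 1 by year: 1979:Thu 1980:Sat✓ 1981:Sun✓ 1982:Mon 1983:Tue 1984:Thu 1985:Fri 1986:Sat✓ 1987:Sun✓ 1988:Tue 1989:Wed 1990:Thu 1991:Fri 1992:Sun✓ 1993:Mon …(23 more)… 2017:Wed 2018:Thu 2019:Fri 2020:Sun✓ 2021:Mon 2022:Tue 2023:Wed 2024:Fri 2025:Sat✓ 2026:Sun✓ 2027:Mon 2028:Wed 2029:Thu 2030:Fri 2031:Sat✓
Years with five Sundays: 1980, 1981, 1986, 1987, 1992, 1997, 1998, 2003, 2008, 2009, 2014, 2015, 2020, 2025, 2026, 2031 → 16.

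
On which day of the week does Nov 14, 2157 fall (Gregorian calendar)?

January 1, 2157 is a Saturday.
November 14 is day 318 of the year, i.e. 317 days after Jan 1.
317 mod 7 = 2, so advance 2 weekdays from Saturday: Monday.

Monday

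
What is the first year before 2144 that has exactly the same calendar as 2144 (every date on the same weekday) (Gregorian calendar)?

2116

Two years share a calendar iff Jan 1 falls on the same weekday and both are leap or both are common. 2144: Jan 1 is Wednesday, leap year.
2143: Jan 1 Tuesday, common
2142: Jan 1 Monday, common
2141: Jan 1 Sunday, common
2140: Jan 1 Friday, leap
2139: Jan 1 Thursday, common
2138: Jan 1 Wednesday, common
2137: Jan 1 Tuesday, common
2136: Jan 1 Sunday, leap
2135: Jan 1 Saturday, common
2134: Jan 1 Friday, common
2133: Jan 1 Thursday, common
2132: Jan 1 Tuesday, leap
2131: Jan 1 Monday, common
2130: Jan 1 Sunday, common
2129: Jan 1 Saturday, common
2128: Jan 1 Thursday, leap
2127: Jan 1 Wednesday, common
2126: Jan 1 Tuesday, common
2125: Jan 1 Monday, common
2124: Jan 1 Saturday, leap
2123: Jan 1 Friday, common
2122: Jan 1 Thursday, common
2121: Jan 1 Wednesday, common
2120: Jan 1 Monday, leap
2119: Jan 1 Sunday, common
2118: Jan 1 Saturday, common
2117: Jan 1 Friday, common
2116: Jan 1 Wednesday, leap
2116 matches on both conditions.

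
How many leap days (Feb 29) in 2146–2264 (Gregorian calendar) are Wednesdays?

5

Leap years in 2146–2264: 29 of them.
Feb 29 weekday advances by 5 (mod 7) from one leap year to the next four years later (or differs when a century non-leap intervenes).
Leap-day weekdays: 2148:Thu 2152:Tue 2156:Sun 2160:Fri 2164:Wed✓ 2168:Mon 2172:Sat 2176:Thu 2180:Tue 2184:Sun 2188:Fri 2192:Wed✓ 2196:Mon …(3 more)… 2216:Thu 2220:Tue 2224:Sun 2228:Fri 2232:Wed✓ 2236:Mon 2240:Sat 2244:Thu 2248:Tue 2252:Sun 2256:Fri 2260:Wed✓ 2264:Mon
Wednesday: 2164, 2192, 2204, 2232, 2260 → 5.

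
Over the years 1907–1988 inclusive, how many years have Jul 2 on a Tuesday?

Track Jul 2's weekday year by year (advancing +1, or +2 across a Feb 29):
  1907: Tue ✓  1908: Thu (+2)  1909: Fri (+1)  1910: Sat (+1)  1911: Sun (+1)
  1912: Tue (+2) ✓  1913: Wed (+1)  1914: Thu (+1)  1915: Fri (+1)  1916: Sun (+2)
  1917: Mon (+1)  1918: Tue (+1) ✓  1919: Wed (+1)  1920: Fri (+2)  … (54 more years) …
  1975: Wed (+1)  1976: Fri (+2)  1977: Sat (+1)  1978: Sun (+1)  1979: Mon (+1)
  1980: Wed (+2)  1981: Thu (+1)  1982: Fri (+1)  1983: Sat (+1)  1984: Mon (+2)
  1985: Tue (+1) ✓  1986: Wed (+1)  1987: Thu (+1)  1988: Sat (+2)
Tuesday years: 1907, 1912, 1918, 1929, 1935, 1940, 1946, 1957, 1963, 1968, 1974, 1985 — 12 in total.

12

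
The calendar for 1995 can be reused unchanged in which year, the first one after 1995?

Two years share a calendar iff Jan 1 falls on the same weekday and both are leap or both are common. 1995: Jan 1 is Sunday, common year.
1996: Jan 1 Monday, leap
1997: Jan 1 Wednesday, common
1998: Jan 1 Thursday, common
1999: Jan 1 Friday, common
2000: Jan 1 Saturday, leap
2001: Jan 1 Monday, common
2002: Jan 1 Tuesday, common
2003: Jan 1 Wednesday, common
2004: Jan 1 Thursday, leap
2005: Jan 1 Saturday, common
2006: Jan 1 Sunday, common
2006 matches on both conditions.

2006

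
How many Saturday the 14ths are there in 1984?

3

Check the 14th of each month of 1984: Jan 14: Sat, Feb 14: Tue, Mar 14: Wed, Apr 14: Sat, May 14: Mon, Jun 14: Thu, Jul 14: Sat, Aug 14: Tue, Sep 14: Fri, Oct 14: Sun, Nov 14: Wed, Dec 14: Fri.
Saturday occurs in January, April, July — 3 months.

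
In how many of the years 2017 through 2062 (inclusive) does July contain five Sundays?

July has 31 days; it has five Sundays when Sunday falls among the first (month-length − 28) days — i.e. when July 1 is one of Sunday/Saturday/Friday.
July 1 by year: 2017:Sat✓ 2018:Sun✓ 2019:Mon 2020:Wed 2021:Thu 2022:Fri✓ 2023:Sat✓ 2024:Mon 2025:Tue 2026:Wed 2027:Thu 2028:Sat✓ 2029:Sun✓ 2030:Mon 2031:Tue …(16 more)… 2048:Wed 2049:Thu 2050:Fri✓ 2051:Sat✓ 2052:Mon 2053:Tue 2054:Wed 2055:Thu 2056:Sat✓ 2057:Sun✓ 2058:Mon 2059:Tue 2060:Thu 2061:Fri✓ 2062:Sat✓
Years with five Sundays: 2017, 2018, 2022, 2023, 2028, 2029, 2033, 2034, 2035, 2039, 2040, 2044, 2045, 2046, 2050, 2051, 2056, 2057, 2061, 2062 → 20.

20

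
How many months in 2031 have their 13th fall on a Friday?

1

Check the 13th of each month of 2031: Jan 13: Mon, Feb 13: Thu, Mar 13: Thu, Apr 13: Sun, May 13: Tue, Jun 13: Fri, Jul 13: Sun, Aug 13: Wed, Sep 13: Sat, Oct 13: Mon, Nov 13: Thu, Dec 13: Sat.
Friday occurs in June — 1 month.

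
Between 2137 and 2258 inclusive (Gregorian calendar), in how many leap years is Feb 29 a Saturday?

4

Leap years in 2137–2258: 29 of them.
Feb 29 weekday advances by 5 (mod 7) from one leap year to the next four years later (or differs when a century non-leap intervenes).
Leap-day weekdays: 2140:Mon 2144:Sat✓ 2148:Thu 2152:Tue 2156:Sun 2160:Fri 2164:Wed 2168:Mon 2172:Sat✓ 2176:Thu 2180:Tue 2184:Sun 2188:Fri …(3 more)… 2208:Mon 2212:Sat✓ 2216:Thu 2220:Tue 2224:Sun 2228:Fri 2232:Wed 2236:Mon 2240:Sat✓ 2244:Thu 2248:Tue 2252:Sun 2256:Fri
Saturday: 2144, 2172, 2212, 2240 → 4.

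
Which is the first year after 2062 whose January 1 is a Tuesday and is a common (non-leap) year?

2069

Jan 1 advances by 2 weekdays after a leap year and by 1 after a common year.
2062: Jan 1 is Sunday.
2063: Monday
2064: Tuesday (leap)
2065: Thursday
2066: Friday
2067: Saturday
2068: Sunday (leap)
2069: Tuesday
2069 begins on a Tuesday and is a common year.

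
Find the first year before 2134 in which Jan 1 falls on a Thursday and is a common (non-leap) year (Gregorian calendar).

Jan 1 advances by 2 weekdays after a leap year and by 1 after a common year.
2134: Jan 1 is Friday.
2133: Thursday
2133 begins on a Thursday and is a common year.

2133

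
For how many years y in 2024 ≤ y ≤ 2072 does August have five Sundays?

August has 31 days; it has five Sundays when Sunday falls among the first (month-length − 28) days — i.e. when August 1 is one of Sunday/Saturday/Friday.
August 1 by year: 2024:Thu 2025:Fri✓ 2026:Sat✓ 2027:Sun✓ 2028:Tue 2029:Wed 2030:Thu 2031:Fri✓ 2032:Sun✓ 2033:Mon 2034:Tue 2035:Wed 2036:Fri✓ 2037:Sat✓ 2038:Sun✓ …(19 more)… 2058:Thu 2059:Fri✓ 2060:Sun✓ 2061:Mon 2062:Tue 2063:Wed 2064:Fri✓ 2065:Sat✓ 2066:Sun✓ 2067:Mon 2068:Wed 2069:Thu 2070:Fri✓ 2071:Sat✓ 2072:Mon
Years with five Sundays: 2025, 2026, 2027, 2031, 2032, 2036, 2037, 2038, 2042, 2043, 2048, 2049, 2053, 2054, 2055, 2059, 2060, 2064, 2065, 2066, 2070, 2071 → 22.

22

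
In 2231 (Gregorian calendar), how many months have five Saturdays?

A month of length L has five Saturdays iff its first Saturday is on day ≤ L−28 (so day 1–3 in a 31-day month, 1–2 in a 30-day month, day 1 in a leap February).
Checking each month of 2231: Jan starts Sat (31d) ✓; Feb starts Tue (28d); Mar starts Tue (31d); Apr starts Fri (30d) ✓; May starts Sun (31d); Jun starts Wed (30d); Jul starts Fri (31d) ✓; Aug starts Mon (31d); Sep starts Thu (30d); Oct starts Sat (31d) ✓; Nov starts Tue (30d); Dec starts Thu (31d) ✓.
Five-Saturday months: January, April, July, October, December → 5.

5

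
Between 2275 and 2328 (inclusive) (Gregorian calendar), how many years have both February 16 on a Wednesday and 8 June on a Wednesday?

Check each year's weekday for February 16 and 8 June:
  2275: Tue/Tue  2276: Wed/Thu  2277: Fri/Fri  2278: Sat/Sat  2279: Sun/Sun  2280: Mon/Tue  2281: Wed/Wed ✓  2282: Thu/Thu  2283: Fri/Fri  2284: Sat/Sun  2285: Mon/Mon  2286: Tue/Tue  2287: Wed/Wed ✓  2288: Thu/Fri  …(26 more)…  2315: Tue/Tue  2316: Wed/Thu  2317: Fri/Fri  2318: Sat/Sat  2319: Sun/Sun  2320: Mon/Tue  2321: Wed/Wed ✓  2322: Thu/Thu  2323: Fri/Fri  2324: Sat/Sun  2325: Mon/Mon  2326: Tue/Tue  2327: Wed/Wed ✓  2328: Thu/Fri
Both conditions hold in: 2281, 2287, 2298, 2310, 2321, 2327 — 6.

6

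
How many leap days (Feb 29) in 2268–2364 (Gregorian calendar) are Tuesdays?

3

Leap years in 2268–2364: 24 of them.
Feb 29 weekday advances by 5 (mod 7) from one leap year to the next four years later (or differs when a century non-leap intervenes).
Leap-day weekdays: 2268:Sat 2272:Thu 2276:Tue✓ 2280:Sun 2284:Fri 2288:Wed 2292:Mon 2296:Sat 2304:Mon 2308:Sat 2312:Thu 2316:Tue✓ 2320:Sun 2324:Fri 2328:Wed 2332:Mon 2336:Sat 2340:Thu 2344:Tue✓ 2348:Sun 2352:Fri 2356:Wed 2360:Mon 2364:Sat
Tuesday: 2276, 2316, 2344 → 3.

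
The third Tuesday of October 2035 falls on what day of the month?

October 1, 2035 is a Monday, so the first Tuesday is the 2nd.
The third Tuesday is 2 + 14 = 16.

16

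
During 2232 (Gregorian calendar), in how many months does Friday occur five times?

A month of length L has five Fridays iff its first Friday is on day ≤ L−28 (so day 1–3 in a 31-day month, 1–2 in a 30-day month, day 1 in a leap February).
Checking each month of 2232: Jan starts Sun (31d); Feb starts Wed (29d); Mar starts Thu (31d) ✓; Apr starts Sun (30d); May starts Tue (31d); Jun starts Fri (30d) ✓; Jul starts Sun (31d); Aug starts Wed (31d) ✓; Sep starts Sat (30d); Oct starts Mon (31d); Nov starts Thu (30d) ✓; Dec starts Sat (31d).
Five-Friday months: March, June, August, November → 4.

4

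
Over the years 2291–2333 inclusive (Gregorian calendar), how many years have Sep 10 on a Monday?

6

Track Sep 10's weekday year by year (advancing +1, or +2 across a Feb 29):
  2291: Thu  2292: Sat (+2)  2293: Sun (+1)  2294: Mon (+1) ✓  2295: Tue (+1)
  2296: Thu (+2)  2297: Fri (+1)  2298: Sat (+1)  2299: Sun (+1)  2300: Mon (+1) ✓
  2301: Tue (+1)  2302: Wed (+1)  2303: Thu (+1)  2304: Sat (+2)  … (15 more years) …
  2320: Fri (+2)  2321: Sat (+1)  2322: Sun (+1)  2323: Mon (+1) ✓  2324: Wed (+2)
  2325: Thu (+1)  2326: Fri (+1)  2327: Sat (+1)  2328: Mon (+2) ✓  2329: Tue (+1)
  2330: Wed (+1)  2331: Thu (+1)  2332: Sat (+2)  2333: Sun (+1)
Monday years: 2294, 2300, 2306, 2317, 2323, 2328 — 6 in total.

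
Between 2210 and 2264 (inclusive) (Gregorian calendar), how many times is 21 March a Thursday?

8

Track 21 March's weekday year by year (advancing +1, or +2 across a Feb 29):
  2210: Wed  2211: Thu (+1) ✓  2212: Sat (+2)  2213: Sun (+1)  2214: Mon (+1)
  2215: Tue (+1)  2216: Thu (+2) ✓  2217: Fri (+1)  2218: Sat (+1)  2219: Sun (+1)
  2220: Tue (+2)  2221: Wed (+1)  2222: Thu (+1) ✓  2223: Fri (+1)  … (27 more years) …
  2251: Fri (+1)  2252: Sun (+2)  2253: Mon (+1)  2254: Tue (+1)  2255: Wed (+1)
  2256: Fri (+2)  2257: Sat (+1)  2258: Sun (+1)  2259: Mon (+1)  2260: Wed (+2)
  2261: Thu (+1) ✓  2262: Fri (+1)  2263: Sat (+1)  2264: Mon (+2)
Thursday years: 2211, 2216, 2222, 2233, 2239, 2244, 2250, 2261 — 8 in total.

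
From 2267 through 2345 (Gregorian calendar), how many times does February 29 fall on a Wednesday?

2

Leap years in 2267–2345: 19 of them.
Feb 29 weekday advances by 5 (mod 7) from one leap year to the next four years later (or differs when a century non-leap intervenes).
Leap-day weekdays: 2268:Sat 2272:Thu 2276:Tue 2280:Sun 2284:Fri 2288:Wed✓ 2292:Mon 2296:Sat 2304:Mon 2308:Sat 2312:Thu 2316:Tue 2320:Sun 2324:Fri 2328:Wed✓ 2332:Mon 2336:Sat 2340:Thu 2344:Tue
Wednesday: 2288, 2328 → 2.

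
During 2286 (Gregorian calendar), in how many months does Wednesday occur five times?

4

A month of length L has five Wednesdays iff its first Wednesday is on day ≤ L−28 (so day 1–3 in a 31-day month, 1–2 in a 30-day month, day 1 in a leap February).
Checking each month of 2286: Jan starts Fri (31d); Feb starts Mon (28d); Mar starts Mon (31d) ✓; Apr starts Thu (30d); May starts Sat (31d); Jun starts Tue (30d) ✓; Jul starts Thu (31d); Aug starts Sun (31d); Sep starts Wed (30d) ✓; Oct starts Fri (31d); Nov starts Mon (30d); Dec starts Wed (31d) ✓.
Five-Wednesday months: March, June, September, December → 4.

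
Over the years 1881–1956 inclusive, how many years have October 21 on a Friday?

12

Track October 21's weekday year by year (advancing +1, or +2 across a Feb 29):
  1881: Fri ✓  1882: Sat (+1)  1883: Sun (+1)  1884: Tue (+2)  1885: Wed (+1)
  1886: Thu (+1)  1887: Fri (+1) ✓  1888: Sun (+2)  1889: Mon (+1)  1890: Tue (+1)
  1891: Wed (+1)  1892: Fri (+2) ✓  1893: Sat (+1)  1894: Sun (+1)  … (48 more years) …
  1943: Thu (+1)  1944: Sat (+2)  1945: Sun (+1)  1946: Mon (+1)  1947: Tue (+1)
  1948: Thu (+2)  1949: Fri (+1) ✓  1950: Sat (+1)  1951: Sun (+1)  1952: Tue (+2)
  1953: Wed (+1)  1954: Thu (+1)  1955: Fri (+1) ✓  1956: Sun (+2)
Friday years: 1881, 1887, 1892, 1898, 1904, 1910, 1921, 1927, 1932, 1938, 1949, 1955 — 12 in total.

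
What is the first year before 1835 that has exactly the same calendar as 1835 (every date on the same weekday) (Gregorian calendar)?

1829

Two years share a calendar iff Jan 1 falls on the same weekday and both are leap or both are common. 1835: Jan 1 is Thursday, common year.
1834: Jan 1 Wednesday, common
1833: Jan 1 Tuesday, common
1832: Jan 1 Sunday, leap
1831: Jan 1 Saturday, common
1830: Jan 1 Friday, common
1829: Jan 1 Thursday, common
1829 matches on both conditions.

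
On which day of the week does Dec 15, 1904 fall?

Thursday

January 1, 1904 is a Friday.
December 15 is day 350 of the year, i.e. 349 days after Jan 1.
349 mod 7 = 6, so advance 6 weekdays from Friday: Thursday.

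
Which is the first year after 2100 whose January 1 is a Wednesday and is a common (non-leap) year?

Jan 1 advances by 2 weekdays after a leap year and by 1 after a common year.
2100: Jan 1 is Friday.
2101: Saturday
2102: Sunday
2103: Monday
2104: Tuesday (leap)
2105: Thursday
2106: Friday
2107: Saturday
2108: Sunday (leap)
2109: Tuesday
2110: Wednesday
2110 begins on a Wednesday and is a common year.

2110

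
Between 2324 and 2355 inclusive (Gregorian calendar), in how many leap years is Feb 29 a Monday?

Leap years in 2324–2355: 8 of them.
Feb 29 weekday advances by 5 (mod 7) from one leap year to the next four years later (or differs when a century non-leap intervenes).
Leap-day weekdays: 2324:Fri 2328:Wed 2332:Mon✓ 2336:Sat 2340:Thu 2344:Tue 2348:Sun 2352:Fri
Monday: 2332 → 1.

1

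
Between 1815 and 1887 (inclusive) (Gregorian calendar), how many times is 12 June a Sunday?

Track 12 June's weekday year by year (advancing +1, or +2 across a Feb 29):
  1815: Mon  1816: Wed (+2)  1817: Thu (+1)  1818: Fri (+1)  1819: Sat (+1)
  1820: Mon (+2)  1821: Tue (+1)  1822: Wed (+1)  1823: Thu (+1)  1824: Sat (+2)
  1825: Sun (+1) ✓  1826: Mon (+1)  1827: Tue (+1)  1828: Thu (+2)  … (45 more years) …
  1874: Fri (+1)  1875: Sat (+1)  1876: Mon (+2)  1877: Tue (+1)  1878: Wed (+1)
  1879: Thu (+1)  1880: Sat (+2)  1881: Sun (+1) ✓  1882: Mon (+1)  1883: Tue (+1)
  1884: Thu (+2)  1885: Fri (+1)  1886: Sat (+1)  1887: Sun (+1) ✓
Sunday years: 1825, 1831, 1836, 1842, 1853, 1859, 1864, 1870, 1881, 1887 — 10 in total.

10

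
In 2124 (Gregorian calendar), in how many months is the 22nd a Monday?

Check the 22nd of each month of 2124: Jan 22: Sat, Feb 22: Tue, Mar 22: Wed, Apr 22: Sat, May 22: Mon, Jun 22: Thu, Jul 22: Sat, Aug 22: Tue, Sep 22: Fri, Oct 22: Sun, Nov 22: Wed, Dec 22: Fri.
Monday occurs in May — 1 month.

1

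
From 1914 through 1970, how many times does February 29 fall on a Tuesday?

Leap years in 1914–1970: 14 of them.
Feb 29 weekday advances by 5 (mod 7) from one leap year to the next four years later (or differs when a century non-leap intervenes).
Leap-day weekdays: 1916:Tue✓ 1920:Sun 1924:Fri 1928:Wed 1932:Mon 1936:Sat 1940:Thu 1944:Tue✓ 1948:Sun 1952:Fri 1956:Wed 1960:Mon 1964:Sat 1968:Thu
Tuesday: 1916, 1944 → 2.

2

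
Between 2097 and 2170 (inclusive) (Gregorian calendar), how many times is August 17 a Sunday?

11

Track August 17's weekday year by year (advancing +1, or +2 across a Feb 29):
  2097: Sat  2098: Sun (+1) ✓  2099: Mon (+1)  2100: Tue (+1)  2101: Wed (+1)
  2102: Thu (+1)  2103: Fri (+1)  2104: Sun (+2) ✓  2105: Mon (+1)  2106: Tue (+1)
  2107: Wed (+1)  2108: Fri (+2)  2109: Sat (+1)  2110: Sun (+1) ✓  … (46 more years) …
  2157: Wed (+1)  2158: Thu (+1)  2159: Fri (+1)  2160: Sun (+2) ✓  2161: Mon (+1)
  2162: Tue (+1)  2163: Wed (+1)  2164: Fri (+2)  2165: Sat (+1)  2166: Sun (+1) ✓
  2167: Mon (+1)  2168: Wed (+2)  2169: Thu (+1)  2170: Fri (+1)
Sunday years: 2098, 2104, 2110, 2121, 2127, 2132, 2138, 2149, 2155, 2160, 2166 — 11 in total.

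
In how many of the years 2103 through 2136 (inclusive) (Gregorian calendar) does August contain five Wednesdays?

August has 31 days; it has five Wednesdays when Wednesday falls among the first (month-length − 28) days — i.e. when August 1 is one of Wednesday/Tuesday/Monday.
August 1 by year: 2103:Wed✓ 2104:Fri 2105:Sat 2106:Sun 2107:Mon✓ 2108:Wed✓ 2109:Thu 2110:Fri 2111:Sat 2112:Mon✓ 2113:Tue✓ 2114:Wed✓ 2115:Thu 2116:Sat 2117:Sun …(4 more)… 2122:Sat 2123:Sun 2124:Tue✓ 2125:Wed✓ 2126:Thu 2127:Fri 2128:Sun 2129:Mon✓ 2130:Tue✓ 2131:Wed✓ 2132:Fri 2133:Sat 2134:Sun 2135:Mon✓ 2136:Wed✓
Years with five Wednesdays: 2103, 2107, 2108, 2112, 2113, 2114, 2118, 2119, 2124, 2125, 2129, 2130, 2131, 2135, 2136 → 15.

15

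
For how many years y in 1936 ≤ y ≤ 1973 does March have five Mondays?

17

March has 31 days; it has five Mondays when Monday falls among the first (month-length − 28) days — i.e. when March 1 is one of Monday/Sunday/Saturday.
March 1 by year: 1936:Sun✓ 1937:Mon✓ 1938:Tue 1939:Wed 1940:Fri 1941:Sat✓ 1942:Sun✓ 1943:Mon✓ 1944:Wed 1945:Thu 1946:Fri 1947:Sat✓ 1948:Mon✓ 1949:Tue 1950:Wed …(8 more)… 1959:Sun✓ 1960:Tue 1961:Wed 1962:Thu 1963:Fri 1964:Sun✓ 1965:Mon✓ 1966:Tue 1967:Wed 1968:Fri 1969:Sat✓ 1970:Sun✓ 1971:Mon✓ 1972:Wed 1973:Thu
Years with five Mondays: 1936, 1937, 1941, 1942, 1943, 1947, 1948, 1952, 1953, 1954, 1958, 1959, 1964, 1965, 1969, 1970, 1971 → 17.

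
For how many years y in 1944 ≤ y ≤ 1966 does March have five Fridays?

10

March has 31 days; it has five Fridays when Friday falls among the first (month-length − 28) days — i.e. when March 1 is one of Friday/Thursday/Wednesday.
March 1 by year: 1944:Wed✓ 1945:Thu✓ 1946:Fri✓ 1947:Sat 1948:Mon 1949:Tue 1950:Wed✓ 1951:Thu✓ 1952:Sat 1953:Sun 1954:Mon 1955:Tue 1956:Thu✓ 1957:Fri✓ 1958:Sat 1959:Sun 1960:Tue 1961:Wed✓ 1962:Thu✓ 1963:Fri✓ 1964:Sun 1965:Mon 1966:Tue
Years with five Fridays: 1944, 1945, 1946, 1950, 1951, 1956, 1957, 1961, 1962, 1963 → 10.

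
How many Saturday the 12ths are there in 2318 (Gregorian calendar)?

Check the 12th of each month of 2318: Jan 12: Sat, Feb 12: Tue, Mar 12: Tue, Apr 12: Fri, May 12: Sun, Jun 12: Wed, Jul 12: Fri, Aug 12: Mon, Sep 12: Thu, Oct 12: Sat, Nov 12: Tue, Dec 12: Thu.
Saturday occurs in January, October — 2 months.

2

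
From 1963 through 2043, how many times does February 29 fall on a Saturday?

3

Leap years in 1963–2043: 20 of them.
Feb 29 weekday advances by 5 (mod 7) from one leap year to the next four years later (or differs when a century non-leap intervenes).
Leap-day weekdays: 1964:Sat✓ 1968:Thu 1972:Tue 1976:Sun 1980:Fri 1984:Wed 1988:Mon 1992:Sat✓ 1996:Thu 2000:Tue 2004:Sun 2008:Fri 2012:Wed 2016:Mon 2020:Sat✓ 2024:Thu 2028:Tue 2032:Sun 2036:Fri 2040:Wed
Saturday: 1964, 1992, 2020 → 3.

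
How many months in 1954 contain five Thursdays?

4

A month of length L has five Thursdays iff its first Thursday is on day ≤ L−28 (so day 1–3 in a 31-day month, 1–2 in a 30-day month, day 1 in a leap February).
Checking each month of 1954: Jan starts Fri (31d); Feb starts Mon (28d); Mar starts Mon (31d); Apr starts Thu (30d) ✓; May starts Sat (31d); Jun starts Tue (30d); Jul starts Thu (31d) ✓; Aug starts Sun (31d); Sep starts Wed (30d) ✓; Oct starts Fri (31d); Nov starts Mon (30d); Dec starts Wed (31d) ✓.
Five-Thursday months: April, July, September, December → 4.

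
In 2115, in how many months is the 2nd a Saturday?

3

Check the 2nd of each month of 2115: Jan 2: Wed, Feb 2: Sat, Mar 2: Sat, Apr 2: Tue, May 2: Thu, Jun 2: Sun, Jul 2: Tue, Aug 2: Fri, Sep 2: Mon, Oct 2: Wed, Nov 2: Sat, Dec 2: Mon.
Saturday occurs in February, March, November — 3 months.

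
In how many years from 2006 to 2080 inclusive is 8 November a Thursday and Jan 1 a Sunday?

Check each year's weekday for 8 November and Jan 1:
  2006: Wed/Sun  2007: Thu/Mon  2008: Sat/Tue  2009: Sun/Thu  2010: Mon/Fri  2011: Tue/Sat  2012: Thu/Sun ✓  2013: Fri/Tue  2014: Sat/Wed  2015: Sun/Thu  2016: Tue/Fri  2017: Wed/Sun  2018: Thu/Mon  2019: Fri/Tue  …(47 more)…  2067: Tue/Sat  2068: Thu/Sun ✓  2069: Fri/Tue  2070: Sat/Wed  2071: Sun/Thu  2072: Tue/Fri  2073: Wed/Sun  2074: Thu/Mon  2075: Fri/Tue  2076: Sun/Wed  2077: Mon/Fri  2078: Tue/Sat  2079: Wed/Sun  2080: Fri/Mon
Both conditions hold in: 2012, 2040, 2068 — 3.

3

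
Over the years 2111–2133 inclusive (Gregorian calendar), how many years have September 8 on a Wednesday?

Track September 8's weekday year by year (advancing +1, or +2 across a Feb 29):
  2111: Tue  2112: Thu (+2)  2113: Fri (+1)  2114: Sat (+1)  2115: Sun (+1)
  2116: Tue (+2)  2117: Wed (+1) ✓  2118: Thu (+1)  2119: Fri (+1)  2120: Sun (+2)
  2121: Mon (+1)  2122: Tue (+1)  2123: Wed (+1) ✓  2124: Fri (+2)  2125: Sat (+1)
  2126: Sun (+1)  2127: Mon (+1)  2128: Wed (+2) ✓  2129: Thu (+1)  2130: Fri (+1)
  2131: Sat (+1)  2132: Mon (+2)  2133: Tue (+1)
Wednesday years: 2117, 2123, 2128 — 3 in total.

3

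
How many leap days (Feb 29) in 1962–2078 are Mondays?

Leap years in 1962–2078: 29 of them.
Feb 29 weekday advances by 5 (mod 7) from one leap year to the next four years later (or differs when a century non-leap intervenes).
Leap-day weekdays: 1964:Sat 1968:Thu 1972:Tue 1976:Sun 1980:Fri 1984:Wed 1988:Mon✓ 1992:Sat 1996:Thu 2000:Tue 2004:Sun 2008:Fri 2012:Wed …(3 more)… 2028:Tue 2032:Sun 2036:Fri 2040:Wed 2044:Mon✓ 2048:Sat 2052:Thu 2056:Tue 2060:Sun 2064:Fri 2068:Wed 2072:Mon✓ 2076:Sat
Monday: 1988, 2016, 2044, 2072 → 4.

4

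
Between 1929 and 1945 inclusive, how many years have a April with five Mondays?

5

April has 30 days; it has five Mondays when Monday falls among the first (month-length − 28) days — i.e. when April 1 is one of Monday/Sunday.
April 1 by year: 1929:Mon✓ 1930:Tue 1931:Wed 1932:Fri 1933:Sat 1934:Sun✓ 1935:Mon✓ 1936:Wed 1937:Thu 1938:Fri 1939:Sat 1940:Mon✓ 1941:Tue 1942:Wed 1943:Thu 1944:Sat 1945:Sun✓
Years with five Mondays: 1929, 1934, 1935, 1940, 1945 → 5.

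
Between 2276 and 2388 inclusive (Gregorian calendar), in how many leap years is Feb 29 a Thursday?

3

Leap years in 2276–2388: 28 of them.
Feb 29 weekday advances by 5 (mod 7) from one leap year to the next four years later (or differs when a century non-leap intervenes).
Leap-day weekdays: 2276:Tue 2280:Sun 2284:Fri 2288:Wed 2292:Mon 2296:Sat 2304:Mon 2308:Sat 2312:Thu✓ 2316:Tue 2320:Sun 2324:Fri 2328:Wed 2332:Mon 2336:Sat 2340:Thu✓ 2344:Tue 2348:Sun 2352:Fri 2356:Wed 2360:Mon 2364:Sat 2368:Thu✓ 2372:Tue 2376:Sun 2380:Fri 2384:Wed 2388:Mon
Thursday: 2312, 2340, 2368 → 3.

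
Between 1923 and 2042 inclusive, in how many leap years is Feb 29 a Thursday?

Leap years in 1923–2042: 30 of them.
Feb 29 weekday advances by 5 (mod 7) from one leap year to the next four years later (or differs when a century non-leap intervenes).
Leap-day weekdays: 1924:Fri 1928:Wed 1932:Mon 1936:Sat 1940:Thu✓ 1944:Tue 1948:Sun 1952:Fri 1956:Wed 1960:Mon 1964:Sat 1968:Thu✓ 1972:Tue …(4 more)… 1992:Sat 1996:Thu✓ 2000:Tue 2004:Sun 2008:Fri 2012:Wed 2016:Mon 2020:Sat 2024:Thu✓ 2028:Tue 2032:Sun 2036:Fri 2040:Wed
Thursday: 1940, 1968, 1996, 2024 → 4.

4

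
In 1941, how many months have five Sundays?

A month of length L has five Sundays iff its first Sunday is on day ≤ L−28 (so day 1–3 in a 31-day month, 1–2 in a 30-day month, day 1 in a leap February).
Checking each month of 1941: Jan starts Wed (31d); Feb starts Sat (28d); Mar starts Sat (31d) ✓; Apr starts Tue (30d); May starts Thu (31d); Jun starts Sun (30d) ✓; Jul starts Tue (31d); Aug starts Fri (31d) ✓; Sep starts Mon (30d); Oct starts Wed (31d); Nov starts Sat (30d) ✓; Dec starts Mon (31d).
Five-Sunday months: March, June, August, November → 4.

4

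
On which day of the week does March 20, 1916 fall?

January 1, 1916 is a Saturday.
March 20 is day 80 of the year, i.e. 79 days after Jan 1.
79 mod 7 = 2, so advance 2 weekdays from Saturday: Monday.

Monday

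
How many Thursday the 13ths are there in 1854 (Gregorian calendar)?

Check the 13th of each month of 1854: Jan 13: Fri, Feb 13: Mon, Mar 13: Mon, Apr 13: Thu, May 13: Sat, Jun 13: Tue, Jul 13: Thu, Aug 13: Sun, Sep 13: Wed, Oct 13: Fri, Nov 13: Mon, Dec 13: Wed.
Thursday occurs in April, July — 2 months.

2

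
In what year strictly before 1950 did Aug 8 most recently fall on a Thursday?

From one year to the next, a fixed date's weekday advances by 1, or by 2 when a Feb 29 lies between the two dates.
1950: August 8 is Tuesday.
1949: Monday (−1)
1948: Sunday (−1)
1947: Friday (−2)
1946: Thursday (−1)
Aug 8 falls on a Thursday in 1946.

1946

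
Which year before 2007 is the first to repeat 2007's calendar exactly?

2001

Two years share a calendar iff Jan 1 falls on the same weekday and both are leap or both are common. 2007: Jan 1 is Monday, common year.
2006: Jan 1 Sunday, common
2005: Jan 1 Saturday, common
2004: Jan 1 Thursday, leap
2003: Jan 1 Wednesday, common
2002: Jan 1 Tuesday, common
2001: Jan 1 Monday, common
2001 matches on both conditions.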